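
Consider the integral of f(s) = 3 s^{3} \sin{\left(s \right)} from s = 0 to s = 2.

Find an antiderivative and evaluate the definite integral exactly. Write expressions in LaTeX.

Antiderivative: F(s) = 3 \left(- s^{3} \cos{\left(s \right)} + 3 s^{2} \sin{\left(s \right)} + 6 s \cos{\left(s \right)} - 6 \sin{\left(s \right)}\right); value = 12 \cos{\left(2 \right)} + 18 \sin{\left(2 \right)}

Check any antiderivative F(s) by computing F'(s) and comparing it with f(s).
F(s) = 3 \left(- s^{3} \cos{\left(s \right)} + 3 s^{2} \sin{\left(s \right)} + 6 s \cos{\left(s \right)} - 6 \sin{\left(s \right)}\right) is an antiderivative of f.
Check: d/ds[3 \left(- s^{3} \cos{\left(s \right)} + 3 s^{2} \sin{\left(s \right)} + 6 s \cos{\left(s \right)} - 6 \sin{\left(s \right)}\right)] = 3 s^{3} \sin{\left(s \right)} = f(s).
F(2) = 12 \cos{\left(2 \right)} + 18 \sin{\left(2 \right)}; F(0) = 0.
Integral = F(2) - F(0) = 12 \cos{\left(2 \right)} + 18 \sin{\left(2 \right)}.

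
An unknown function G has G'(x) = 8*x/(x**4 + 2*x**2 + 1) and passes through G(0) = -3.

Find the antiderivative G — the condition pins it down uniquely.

G'(x) matches the chain-rule pattern g'(h)*h' with inner function h(x) = x**2 + 1; substituting u = h(x) collapses the integral.
A general antiderivative is -4/(x**2 + 1) + C.
The condition gives C = -3 - (-4) = 1.
So G(x) = (x**2 - 3)/(x**2 + 1).
Check: d/dx[(x**2 - 3)/(x**2 + 1)] = 8*x/(x**4 + 2*x**2 + 1) = G'(x).

G(x) = (x**2 - 3)/(x**2 + 1)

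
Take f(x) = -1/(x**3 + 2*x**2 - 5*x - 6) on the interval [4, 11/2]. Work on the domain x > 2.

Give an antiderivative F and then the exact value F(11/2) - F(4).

Factor the denominator ((x - 2)*(x + 1)*(x + 3)) and decompose: f = -1/(10*(x + 3)) + 1/(6*(x + 1)) - 1/(15*(x - 2)); each piece integrates to a log, atan, or power term.
F(x) = (-2*log(x - 2) + 5*log(x + 1) - 3*log(x + 3))/30 is an antiderivative of f.
Check: d/dx[(-2*log(x - 2) + 5*log(x + 1) - 3*log(x + 3))/30] = -1/(x**3 + 2*x**2 - 5*x - 6) = f(x).
F(11/2) = -log(17/2)/10 - log(7/2)/15 + log(13/2)/6; F(4) = -log(7)/10 - log(2)/15 + log(5)/6.
Integral = F(11/2) - F(4) = -log(5)/6 - log(17/2)/10 - log(7/2)/15 + log(2)/15 + log(7)/10 + log(13/2)/6.

Antiderivative: F(x) = (-2*log(x - 2) + 5*log(x + 1) - 3*log(x + 3))/30; value = -log(5)/6 - log(17/2)/10 - log(7/2)/15 + log(2)/15 + log(7)/10 + log(13/2)/6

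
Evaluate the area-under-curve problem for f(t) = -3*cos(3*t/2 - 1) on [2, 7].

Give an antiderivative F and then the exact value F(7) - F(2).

Recover f(t) by differentiating a candidate F(t); any mismatch rules it out.
F(t) = -2*sin(3*t/2 - 1) is an antiderivative of f.
Check: d/dt[-2*sin(3*t/2 - 1)] = -3*cos(3*t/2 - 1) = f(t).
F(7) = -2*sin(19/2); F(2) = -2*sin(2).
Integral = F(7) - F(2) = -2*sin(19/2) + 2*sin(2).

Antiderivative: F(t) = -2*sin(3*t/2 - 1); value = -2*sin(19/2) + 2*sin(2)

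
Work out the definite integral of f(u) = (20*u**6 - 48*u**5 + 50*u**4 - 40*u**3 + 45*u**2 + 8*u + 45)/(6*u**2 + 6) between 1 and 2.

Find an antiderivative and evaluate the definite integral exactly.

Antiderivative: F(u) = (4*u**5 - 12*u**4 + 10*u**3 + 4*u**2 + 15*u + 30*atan(u) + 18)/6; value = -5*pi/4 + 5*atan(2) + 41/6

For F(u) to be correct the identity F'(u) - f(u) = 0 must hold.
F(u) = (4*u**5 - 12*u**4 + 10*u**3 + 4*u**2 + 15*u + 30*atan(u) + 18)/6 is an antiderivative of f.
Check: d/du[(4*u**5 - 12*u**4 + 10*u**3 + 4*u**2 + 15*u + 30*atan(u) + 18)/6] = (20*u**6 - 48*u**5 + 50*u**4 - 40*u**3 + 45*u**2 + 8*u + 45)/(6*u**2 + 6) = f(u).
F(2) = 5*atan(2) + 40/3; F(1) = 5*pi/4 + 13/2.
Integral = F(2) - F(1) = -5*pi/4 + 5*atan(2) + 41/6.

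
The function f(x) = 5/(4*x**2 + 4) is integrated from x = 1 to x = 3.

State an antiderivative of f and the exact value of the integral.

A candidate is checked by its d/dx: the result must match f(x).
F(x) = 5*atan(x)/4 is an antiderivative of f.
Check: d/dx[5*atan(x)/4] = 5/(4*x**2 + 4) = f(x).
F(3) = 5*atan(3)/4; F(1) = 5*pi/16.
Integral = F(3) - F(1) = -5*pi/16 + 5*atan(3)/4.

Antiderivative: F(x) = 5*atan(x)/4; value = -5*pi/16 + 5*atan(3)/4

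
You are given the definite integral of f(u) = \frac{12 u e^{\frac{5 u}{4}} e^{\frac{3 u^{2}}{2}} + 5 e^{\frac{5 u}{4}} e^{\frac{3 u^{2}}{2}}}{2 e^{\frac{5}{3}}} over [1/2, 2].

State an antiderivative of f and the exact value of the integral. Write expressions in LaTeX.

f matches the chain-rule pattern g'(h)*h' with inner function h(u) = \frac{3 u^{2}}{2} + \frac{5 u}{4} - \frac{5}{3}; substituting w = h(u) collapses the integral.
F(u) = 2 e^{\frac{3 u^{2}}{2} + \frac{5 u}{4} - \frac{5}{3}} is an antiderivative of f.
Check: d/du[2 e^{\frac{3 u^{2}}{2} + \frac{5 u}{4} - \frac{5}{3}}] = \frac{6 u e^{\frac{5 u}{4}} e^{\frac{3 u^{2}}{2}}}{e^{\frac{5}{3}}} + \frac{5 e^{\frac{5 u}{4}} e^{\frac{3 u^{2}}{2}}}{2 e^{\frac{5}{3}}}, which equals f(u).
F(2) = 2 e^{\frac{41}{6}}; F(1/2) = \frac{2}{e^{\frac{2}{3}}}.
Integral = F(2) - F(1/2) = - \frac{2}{e^{\frac{2}{3}}} + 2 e^{\frac{41}{6}}.

Antiderivative: F(u) = 2 e^{\frac{3 u^{2}}{2} + \frac{5 u}{4} - \frac{5}{3}}; value = - \frac{2}{e^{\frac{2}{3}}} + 2 e^{\frac{41}{6}}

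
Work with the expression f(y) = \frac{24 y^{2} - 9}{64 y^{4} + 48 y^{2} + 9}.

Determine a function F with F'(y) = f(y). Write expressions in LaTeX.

Recognize the product-rule pattern: f = u'v + uv' with u = - \frac{3 y}{2}, v = \frac{1}{4 y^{2} + \frac{3}{2}}, so integration by parts undoes it.
Check: d/dy[- \frac{3 y}{8 y^{2} + 3}] = \frac{24 y^{2} - 9}{64 y^{4} + 48 y^{2} + 9} = f(y).

An antiderivative is F(y) = - \frac{3 y}{8 y^{2} + 3}.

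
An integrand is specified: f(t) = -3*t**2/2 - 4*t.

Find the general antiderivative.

Integrate term by term and add the pieces.
Check: d/dt[-(t**3 + 4*t**2 - 2)/2] = -3*t**2/2 - 4*t = f(t).

F(t) = -(t**3 + 4*t**2 - 2)/2 + C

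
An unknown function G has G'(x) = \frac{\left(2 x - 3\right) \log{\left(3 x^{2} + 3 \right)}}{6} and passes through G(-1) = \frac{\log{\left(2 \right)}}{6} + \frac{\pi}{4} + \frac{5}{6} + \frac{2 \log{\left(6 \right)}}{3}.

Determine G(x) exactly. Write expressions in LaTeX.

G(x) = \frac{x^{2} \log{\left(3 x^{2} + 3 \right)}}{6} - \frac{x^{2}}{6} - \frac{x \log{\left(3 x^{2} + 3 \right)}}{2} + x + \frac{\log{\left(x^{2} + 1 \right)}}{6} - \operatorname{atan}{\left(x \right)} + 2

A first test for any G(x): its x-derivative must equal the given G'(x).
A general antiderivative is - \frac{x^{2}}{6} + x + \left(\frac{x^{2}}{6} - \frac{x}{2}\right) \log{\left(3 x^{2} + 3 \right)} + \frac{\log{\left(x^{2} + 1 \right)}}{6} - \operatorname{atan}{\left(x \right)} + C.
The condition gives C = \frac{\log{\left(2 \right)}}{6} + \frac{\pi}{4} + \frac{5}{6} + \frac{2 \log{\left(6 \right)}}{3} - (- \frac{7}{6} + \frac{\log{\left(2 \right)}}{6} + \frac{\pi}{4} + \frac{2 \log{\left(6 \right)}}{3}) = 2.
So G(x) = \frac{x^{2} \log{\left(3 x^{2} + 3 \right)}}{6} - \frac{x^{2}}{6} - \frac{x \log{\left(3 x^{2} + 3 \right)}}{2} + x + \frac{\log{\left(x^{2} + 1 \right)}}{6} - \operatorname{atan}{\left(x \right)} + 2.
Check: d/dx[\frac{x^{2} \log{\left(3 x^{2} + 3 \right)}}{6} - \frac{x^{2}}{6} - \frac{x \log{\left(3 x^{2} + 3 \right)}}{2} + x + \frac{\log{\left(x^{2} + 1 \right)}}{6} - \operatorname{atan}{\left(x \right)} + 2] = \frac{x \log{\left(x^{2} + 1 \right)}}{3} + \frac{x \log{\left(3 \right)}}{3} - \frac{\log{\left(x^{2} + 1 \right)}}{2} - \frac{\log{\left(3 \right)}}{2}, which equals G'(x).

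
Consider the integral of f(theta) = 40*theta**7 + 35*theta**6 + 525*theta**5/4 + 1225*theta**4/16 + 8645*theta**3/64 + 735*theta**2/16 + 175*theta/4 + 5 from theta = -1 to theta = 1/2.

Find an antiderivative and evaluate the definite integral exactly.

Antiderivative: F(theta) = 5*theta**8 + 5*theta**7 + 175*theta**6/8 + 245*theta**5/16 + 8645*theta**4/256 + 245*theta**3/16 + 175*theta**2/8 + 5*theta; value = -118875/4096

The substitution u = -theta**2 - theta/4 - 1 works: f is exactly (dF/du)*(du/dtheta) for that inner function.
F(theta) = 5*theta**8 + 5*theta**7 + 175*theta**6/8 + 245*theta**5/16 + 8645*theta**4/256 + 245*theta**3/16 + 175*theta**2/8 + 5*theta is an antiderivative of f.
Check: d/dtheta[5*theta**8 + 5*theta**7 + 175*theta**6/8 + 245*theta**5/16 + 8645*theta**4/256 + 245*theta**3/16 + 175*theta**2/8 + 5*theta] = 40*theta**7 + 35*theta**6 + 525*theta**5/4 + 1225*theta**4/16 + 8645*theta**3/64 + 735*theta**2/16 + 175*theta/4 + 5 = f(theta).
F(1/2) = 52725/4096; F(-1) = 10725/256.
Integral = F(1/2) - F(-1) = -118875/4096.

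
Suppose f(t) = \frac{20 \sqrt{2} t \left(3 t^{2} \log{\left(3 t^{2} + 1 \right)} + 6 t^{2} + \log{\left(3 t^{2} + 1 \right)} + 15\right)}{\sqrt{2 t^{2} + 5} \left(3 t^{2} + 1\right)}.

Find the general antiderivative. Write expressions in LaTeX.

f has the shape u'v + uv' for u = 20 \sqrt{t^{2} + \frac{5}{2}} and v = \log{\left(3 t^{2} + 1 \right)} — it is the derivative of the product u*v.
Check: d/dt[20 \sqrt{t^{2} + \frac{5}{2}} \log{\left(3 t^{2} + 1 \right)}] = \frac{120 t^{3} \log{\left(3 t^{2} + 1 \right)} + 240 t^{3} + 40 t \log{\left(3 t^{2} + 1 \right)} + 600 t}{3 \sqrt{2} t^{2} \sqrt{2 t^{2} + 5} + \sqrt{2} \sqrt{2 t^{2} + 5}}, which equals f(t).

F(t) = 20 \sqrt{t^{2} + \frac{5}{2}} \log{\left(3 t^{2} + 1 \right)} + C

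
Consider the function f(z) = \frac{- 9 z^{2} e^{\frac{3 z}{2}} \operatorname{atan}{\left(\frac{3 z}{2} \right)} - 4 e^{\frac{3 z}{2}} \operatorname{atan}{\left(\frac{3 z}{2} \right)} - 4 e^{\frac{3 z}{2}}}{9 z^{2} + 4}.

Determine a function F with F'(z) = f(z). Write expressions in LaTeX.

An antiderivative is F(z) = - \frac{2 e^{\frac{3 z}{2}} \operatorname{atan}{\left(\frac{3 z}{2} \right)}}{3}.

Recognize the product-rule pattern: f = u'v + uv' with u = - \frac{2 \operatorname{atan}{\left(\frac{3 z}{2} \right)}}{3}, v = e^{\frac{3 z}{2}}, so integration by parts undoes it.
Check: d/dz[- \frac{2 e^{\frac{3 z}{2}} \operatorname{atan}{\left(\frac{3 z}{2} \right)}}{3}] = \frac{- 9 z^{2} e^{\frac{3 z}{2}} \operatorname{atan}{\left(\frac{3 z}{2} \right)} - 4 e^{\frac{3 z}{2}} \operatorname{atan}{\left(\frac{3 z}{2} \right)} - 4 e^{\frac{3 z}{2}}}{9 z^{2} + 4} = f(z).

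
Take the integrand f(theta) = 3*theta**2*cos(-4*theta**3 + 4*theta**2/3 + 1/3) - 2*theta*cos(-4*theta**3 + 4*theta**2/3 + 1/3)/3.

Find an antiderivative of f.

The substitution u = -4*theta**3 + 4*theta**2/3 + 1/3 works: f is exactly (dF/du)*(du/dtheta) for that inner function.
Check: d/dtheta[-sin(-4*theta**3 + 4*theta**2/3 + 1/3)/4] = 3*theta**2*cos(-4*theta**3 + 4*theta**2/3 + 1/3) - 2*theta*cos(-4*theta**3 + 4*theta**2/3 + 1/3)/3 = f(theta).

An antiderivative is F(theta) = -sin(-4*theta**3 + 4*theta**2/3 + 1/3)/4.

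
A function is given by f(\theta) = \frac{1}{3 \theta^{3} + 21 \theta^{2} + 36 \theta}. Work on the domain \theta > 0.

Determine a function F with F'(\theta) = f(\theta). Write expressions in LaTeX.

The denominator factors as 3 \theta \left(\theta + 3\right) \left(\theta + 4\right); partial fractions split f into directly integrable pieces: \frac{1}{12 \left(\theta + 4\right)} - \frac{1}{9 \left(\theta + 3\right)} + \frac{1}{36 \theta}.
Check: d/d\theta[\frac{\log{\left(\theta \right)} - 4 \log{\left(\theta + 3 \right)} + 3 \log{\left(\theta + 4 \right)}}{36}] = \frac{1}{3 \theta^{3} + 21 \theta^{2} + 36 \theta} = f(\theta).

An antiderivative is F(\theta) = \frac{\log{\left(\theta \right)} - 4 \log{\left(\theta + 3 \right)} + 3 \log{\left(\theta + 4 \right)}}{36}.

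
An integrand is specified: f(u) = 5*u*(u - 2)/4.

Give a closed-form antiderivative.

An antiderivative is F(u) = 5*u**3/12 - 5*u**2/4.

Recover f(u) by differentiating a candidate F(u); any mismatch rules it out.
Check: d/du[5*u**3/12 - 5*u**2/4] = 5*u**2/4 - 5*u/2, which equals f(u).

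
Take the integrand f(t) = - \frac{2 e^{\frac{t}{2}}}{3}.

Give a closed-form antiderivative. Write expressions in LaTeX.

An antiderivative is F(t) = - \frac{4 e^{\frac{t}{2}}}{3}.

Check any antiderivative F(t) by computing F'(t) and comparing it with f(t).
Check: d/dt[- \frac{4 e^{\frac{t}{2}}}{3}] = - \frac{2 e^{\frac{t}{2}}}{3} = f(t).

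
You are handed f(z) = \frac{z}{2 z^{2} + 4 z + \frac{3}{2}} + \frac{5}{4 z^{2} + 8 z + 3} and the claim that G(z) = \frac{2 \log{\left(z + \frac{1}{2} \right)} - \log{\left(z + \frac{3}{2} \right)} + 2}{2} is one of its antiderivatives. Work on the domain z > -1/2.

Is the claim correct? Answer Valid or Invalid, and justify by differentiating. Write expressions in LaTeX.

Valid: G'(z) = f(z).

d/dz[G] = \frac{2 z + 5}{4 z^{2} + 8 z + 3}
This equals f(z) exactly, so the claim holds.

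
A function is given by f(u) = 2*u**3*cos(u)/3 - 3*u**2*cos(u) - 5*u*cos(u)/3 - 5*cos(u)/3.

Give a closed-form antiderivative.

The integrand splits into summands that can be handled one at a time.
Check: d/du[2*u**3*sin(u)/3 - 3*u**2*sin(u) + 2*u**2*cos(u) - 17*u*sin(u)/3 - 6*u*cos(u) + 13*sin(u)/3 - 17*cos(u)/3] = 2*u**3*cos(u)/3 - 3*u**2*cos(u) - 5*u*cos(u)/3 - 5*cos(u)/3 = f(u).

An antiderivative is F(u) = 2*u**3*sin(u)/3 - 3*u**2*sin(u) + 2*u**2*cos(u) - 17*u*sin(u)/3 - 6*u*cos(u) + 13*sin(u)/3 - 17*cos(u)/3.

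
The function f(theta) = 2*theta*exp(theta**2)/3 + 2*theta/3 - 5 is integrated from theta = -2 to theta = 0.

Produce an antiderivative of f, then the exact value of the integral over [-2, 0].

Antiderivative: F(theta) = theta**2/3 - 5*theta + exp(theta**2)/3; value = -exp(4)/3 - 11

Integrate term by term and add the pieces.
F(theta) = theta**2/3 - 5*theta + exp(theta**2)/3 is an antiderivative of f.
Check: d/dtheta[theta**2/3 - 5*theta + exp(theta**2)/3] = 2*theta*exp(theta**2)/3 + 2*theta/3 - 5 = f(theta).
F(0) = 1/3; F(-2) = 34/3 + exp(4)/3.
Integral = F(0) - F(-2) = -exp(4)/3 - 11.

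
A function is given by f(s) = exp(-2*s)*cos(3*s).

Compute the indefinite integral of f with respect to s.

F(s) = (3*sin(3*s) - 2*cos(3*s))*exp(-2*s)/13 + C

A first test for any F(s): its s-derivative must equal f(s) identically.
Check: d/ds[(3*sin(3*s) - 2*cos(3*s))*exp(-2*s)/13] = exp(-2*s)*cos(3*s) = f(s).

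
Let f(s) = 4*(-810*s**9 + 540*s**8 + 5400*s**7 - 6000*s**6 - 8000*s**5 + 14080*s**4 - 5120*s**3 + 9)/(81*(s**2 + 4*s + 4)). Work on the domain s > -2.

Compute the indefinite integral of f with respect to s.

F(s) = -5*s**8 + 80*s**7/3 - 160*s**6/3 + 1280*s**5/27 - 1280*s**4/81 - 4/(9*s + 18) + C

Any candidate F(s) must reproduce f(s) exactly when differentiated.
Check: d/ds[-5*s**8 + 80*s**7/3 - 160*s**6/3 + 1280*s**5/27 - 1280*s**4/81 - 4/(9*s + 18)] = (-3240*s**9 + 2160*s**8 + 21600*s**7 - 24000*s**6 - 32000*s**5 + 56320*s**4 - 20480*s**3 + 36)/(81*s**2 + 324*s + 324), which equals f(s).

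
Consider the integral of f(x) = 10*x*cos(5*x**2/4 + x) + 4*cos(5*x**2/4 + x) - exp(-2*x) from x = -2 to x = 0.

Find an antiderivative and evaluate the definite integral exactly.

Antiderivative: F(x) = (8*exp(2*x)*sin(5*x**2/4 + x) + 1)*exp(-2*x)/2; value = -exp(4)/2 - 4*sin(3) + 1/2

The integrand splits into summands that can be handled one at a time.
F(x) = (8*exp(2*x)*sin(5*x**2/4 + x) + 1)*exp(-2*x)/2 is an antiderivative of f.
Check: d/dx[(8*exp(2*x)*sin(5*x**2/4 + x) + 1)*exp(-2*x)/2] = (10*x*exp(2*x)*cos(5*x**2/4 + x) + 4*exp(2*x)*cos(5*x**2/4 + x) - 1)*exp(-2*x), which equals f(x).
F(0) = 1/2; F(-2) = 4*sin(3) + exp(4)/2.
Integral = F(0) - F(-2) = -exp(4)/2 - 4*sin(3) + 1/2.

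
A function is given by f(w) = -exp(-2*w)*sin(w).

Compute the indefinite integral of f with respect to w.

F(w) = 2*exp(-2*w)*sin(w)/5 + exp(-2*w)*cos(w)/5 + C

Differentiate the proposed F(w) back; it has to land on f(w) exactly.
Check: d/dw[2*exp(-2*w)*sin(w)/5 + exp(-2*w)*cos(w)/5] = -exp(-2*w)*sin(w) = f(w).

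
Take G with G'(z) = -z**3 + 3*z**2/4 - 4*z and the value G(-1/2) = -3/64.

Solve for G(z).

G(z) = -z**4/4 + z**3/4 - 2*z**2 + 1/2

The integrand splits into summands that can be handled one at a time.
A general antiderivative is -z**4/4 + z**3/4 - 2*z**2 + C.
The condition gives C = -3/64 - (-35/64) = 1/2.
So G(z) = -z**4/4 + z**3/4 - 2*z**2 + 1/2.
Check: d/dz[-z**4/4 + z**3/4 - 2*z**2 + 1/2] = -z**3 + 3*z**2/4 - 4*z = G'(z).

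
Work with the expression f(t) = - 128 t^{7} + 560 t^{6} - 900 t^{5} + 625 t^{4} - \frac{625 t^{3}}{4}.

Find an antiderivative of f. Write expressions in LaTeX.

f matches the chain-rule pattern g'(h)*h' with inner function h(t) = - 2 t^{2} + \frac{5 t}{2}; substituting u = h(t) collapses the integral.
Check: d/dt[- \frac{t^{4} \left(4 t - 5\right)^{4}}{16}] = - 128 t^{7} + 560 t^{6} - 900 t^{5} + 625 t^{4} - \frac{625 t^{3}}{4} = f(t).

An antiderivative is F(t) = - \frac{t^{4} \left(4 t - 5\right)^{4}}{16}.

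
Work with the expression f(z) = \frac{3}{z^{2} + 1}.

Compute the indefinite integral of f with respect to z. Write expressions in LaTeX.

For F(z) to be correct the identity F'(z) - f(z) = 0 must hold.
Check: d/dz[3 \operatorname{atan}{\left(z \right)}] = \frac{3}{z^{2} + 1} = f(z).

F(z) = 3 \operatorname{atan}{\left(z \right)} + C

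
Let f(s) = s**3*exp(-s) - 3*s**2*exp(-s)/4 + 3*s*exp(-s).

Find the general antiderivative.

f has the shape u'v + uv' for u = -s**3 - 9*s**2/4 - 15*s/2 - 15/2 and v = exp(-s) — it is the derivative of the product u*v.
Check: d/ds[-s**3*exp(-s) - 9*s**2*exp(-s)/4 - 15*s*exp(-s)/2 - 15*exp(-s)/2] = (4*s**3 - 3*s**2 + 12*s)*exp(-s)/4, which equals f(s).

F(s) = -s**3*exp(-s) - 9*s**2*exp(-s)/4 - 15*s*exp(-s)/2 - 15*exp(-s)/2 + C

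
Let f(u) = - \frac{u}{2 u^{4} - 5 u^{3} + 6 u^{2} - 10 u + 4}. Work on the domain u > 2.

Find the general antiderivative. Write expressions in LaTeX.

Factor the denominator (\left(u - 2\right) \left(2 u - 1\right) \left(u^{2} + 2\right)) and decompose: f = \frac{u + 5}{27 \left(u^{2} + 2\right)} + \frac{4}{27 \left(2 u - 1\right)} - \frac{1}{9 \left(u - 2\right)}; each piece integrates to a log, atan, or power term.
Check: d/du[\frac{- 6 \log{\left(u - 2 \right)} + 4 \log{\left(u - \frac{1}{2} \right)} + \log{\left(u^{2} + 2 \right)} + 5 \sqrt{2} \operatorname{atan}{\left(\frac{\sqrt{2} u}{2} \right)}}{54}] = - \frac{u}{2 u^{4} - 5 u^{3} + 6 u^{2} - 10 u + 4} = f(u).

F(u) = \frac{- 6 \log{\left(u - 2 \right)} + 4 \log{\left(u - \frac{1}{2} \right)} + \log{\left(u^{2} + 2 \right)} + 5 \sqrt{2} \operatorname{atan}{\left(\frac{\sqrt{2} u}{2} \right)}}{54} + C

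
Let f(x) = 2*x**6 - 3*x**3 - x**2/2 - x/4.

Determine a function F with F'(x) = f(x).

The integrand splits into summands that can be handled one at a time.
Check: d/dx[2*x**7/7 - 3*x**4/4 - x**3/6 - x**2/8] = 2*x**6 - 3*x**3 - x**2/2 - x/4 = f(x).

An antiderivative is F(x) = 2*x**7/7 - 3*x**4/4 - x**3/6 - x**2/8.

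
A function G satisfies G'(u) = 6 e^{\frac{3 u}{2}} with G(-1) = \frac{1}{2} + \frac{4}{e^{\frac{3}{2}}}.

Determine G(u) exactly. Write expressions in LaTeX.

Differentiate the proposed G(u) back; it has to land on the given G'(u).
A general antiderivative is 4 e^{\frac{3 u}{2}} + C.
The condition gives C = \frac{1}{2} + \frac{4}{e^{\frac{3}{2}}} - (\frac{4}{e^{\frac{3}{2}}}) = \frac{1}{2}.
So G(u) = 4 e^{\frac{3 u}{2}} + \frac{1}{2}.
Check: d/du[4 e^{\frac{3 u}{2}} + \frac{1}{2}] = 6 e^{\frac{3 u}{2}} = G'(u).

G(u) = 4 e^{\frac{3 u}{2}} + \frac{1}{2}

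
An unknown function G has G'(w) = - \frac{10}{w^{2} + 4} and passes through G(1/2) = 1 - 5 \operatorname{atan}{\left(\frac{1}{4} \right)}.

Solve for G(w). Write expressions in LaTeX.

A candidate passes only if d/dw[G] lands on the given G'(w) exactly.
A general antiderivative is - 5 \operatorname{atan}{\left(\frac{w}{2} \right)} + C.
The condition gives C = 1 - 5 \operatorname{atan}{\left(\frac{1}{4} \right)} - (- 5 \operatorname{atan}{\left(\frac{1}{4} \right)}) = 1.
So G(w) = 1 - 5 \operatorname{atan}{\left(\frac{w}{2} \right)}.
Check: d/dw[1 - 5 \operatorname{atan}{\left(\frac{w}{2} \right)}] = - \frac{10}{w^{2} + 4} = G'(w).

G(w) = 1 - 5 \operatorname{atan}{\left(\frac{w}{2} \right)}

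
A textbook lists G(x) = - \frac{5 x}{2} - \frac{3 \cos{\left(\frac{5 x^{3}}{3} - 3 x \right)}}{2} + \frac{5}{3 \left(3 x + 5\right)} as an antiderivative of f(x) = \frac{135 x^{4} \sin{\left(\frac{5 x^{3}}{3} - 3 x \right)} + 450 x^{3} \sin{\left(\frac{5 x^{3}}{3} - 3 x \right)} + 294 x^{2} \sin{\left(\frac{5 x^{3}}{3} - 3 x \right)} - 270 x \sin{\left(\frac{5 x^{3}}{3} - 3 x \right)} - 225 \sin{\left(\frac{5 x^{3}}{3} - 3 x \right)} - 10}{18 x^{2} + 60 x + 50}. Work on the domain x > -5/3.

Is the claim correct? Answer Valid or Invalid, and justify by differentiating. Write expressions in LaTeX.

d/dx[G] = \frac{135 x^{4} \sin{\left(\frac{5 x^{3}}{3} - 3 x \right)} + 450 x^{3} \sin{\left(\frac{5 x^{3}}{3} - 3 x \right)} + 294 x^{2} \sin{\left(\frac{5 x^{3}}{3} - 3 x \right)} - 45 x^{2} - 270 x \sin{\left(\frac{5 x^{3}}{3} - 3 x \right)} - 150 x - 225 \sin{\left(\frac{5 x^{3}}{3} - 3 x \right)} - 135}{18 x^{2} + 60 x + 50}
d/dx[G] - f(x) = - \frac{5}{2} != 0.

Invalid: d/dx[G] - f = - \frac{5}{2}, which is not 0.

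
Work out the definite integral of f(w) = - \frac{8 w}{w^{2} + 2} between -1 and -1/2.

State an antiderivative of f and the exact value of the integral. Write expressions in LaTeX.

f matches the chain-rule pattern g'(h)*h' with inner function h(w) = w^{2} + 2; substituting u = h(w) collapses the integral.
F(w) = - 4 \log{\left(w^{2} + 2 \right)} is an antiderivative of f.
Check: d/dw[- 4 \log{\left(w^{2} + 2 \right)}] = - \frac{8 w}{w^{2} + 2} = f(w).
F(-1/2) = - 4 \log{\left(\frac{9}{4} \right)}; F(-1) = - 4 \log{\left(3 \right)}.
Integral = F(-1/2) - F(-1) = - 4 \log{\left(\frac{9}{4} \right)} + 4 \log{\left(3 \right)}.

Antiderivative: F(w) = - 4 \log{\left(w^{2} + 2 \right)}; value = - 4 \log{\left(\frac{9}{4} \right)} + 4 \log{\left(3 \right)}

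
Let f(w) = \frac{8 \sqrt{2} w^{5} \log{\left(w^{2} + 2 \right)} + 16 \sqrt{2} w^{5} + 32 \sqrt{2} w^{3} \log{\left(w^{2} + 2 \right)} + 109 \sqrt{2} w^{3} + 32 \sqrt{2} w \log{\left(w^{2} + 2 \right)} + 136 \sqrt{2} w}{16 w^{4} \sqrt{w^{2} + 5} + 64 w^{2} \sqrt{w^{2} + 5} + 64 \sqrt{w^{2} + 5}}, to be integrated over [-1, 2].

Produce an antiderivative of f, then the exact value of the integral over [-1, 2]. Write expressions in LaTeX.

Recognize the product-rule pattern: f = u'v + uv' with u = \frac{\sqrt{\frac{w^{2}}{2} + \frac{5}{2}}}{4}, v = 4 \log{\left(w^{2} + 2 \right)} + \frac{3}{2 \left(w^{2} + 2\right)}, so integration by parts undoes it.
F(w) = \frac{\sqrt{2} \sqrt{w^{2} + 5} \left(8 \left(w^{2} + 2\right) \log{\left(w^{2} + 2 \right)} + 3\right)}{16 \left(w^{2} + 2\right)} is an antiderivative of f.
Check: d/dw[\frac{\sqrt{2} \sqrt{w^{2} + 5} \left(8 \left(w^{2} + 2\right) \log{\left(w^{2} + 2 \right)} + 3\right)}{16 \left(w^{2} + 2\right)}] = \frac{8 \sqrt{2} w^{5} \log{\left(w^{2} + 2 \right)} + 16 \sqrt{2} w^{5} + 32 \sqrt{2} w^{3} \log{\left(w^{2} + 2 \right)} + 109 \sqrt{2} w^{3} + 32 \sqrt{2} w \log{\left(w^{2} + 2 \right)} + 136 \sqrt{2} w}{16 w^{4} \sqrt{w^{2} + 5} + 64 w^{2} \sqrt{w^{2} + 5} + 64 \sqrt{w^{2} + 5}} = f(w).
F(2) = \frac{3 \sqrt{2}}{32} + \frac{3 \sqrt{2} \log{\left(6 \right)}}{2}; F(-1) = \frac{\sqrt{3}}{8} + \sqrt{3} \log{\left(3 \right)}.
Integral = F(2) - F(-1) = - \sqrt{3} \log{\left(3 \right)} - \frac{\sqrt{3}}{8} + \frac{3 \sqrt{2}}{32} + \frac{3 \sqrt{2} \log{\left(6 \right)}}{2}.

Antiderivative: F(w) = \frac{\sqrt{2} \sqrt{w^{2} + 5} \left(8 \left(w^{2} + 2\right) \log{\left(w^{2} + 2 \right)} + 3\right)}{16 \left(w^{2} + 2\right)}; value = - \sqrt{3} \log{\left(3 \right)} - \frac{\sqrt{3}}{8} + \frac{3 \sqrt{2}}{32} + \frac{3 \sqrt{2} \log{\left(6 \right)}}{2}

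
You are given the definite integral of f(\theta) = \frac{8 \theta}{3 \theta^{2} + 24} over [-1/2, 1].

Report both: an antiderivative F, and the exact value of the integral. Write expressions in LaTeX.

The substitution u = \frac{\theta^{2}}{2} + 4 works: f is exactly (dF/du)*(du/d\theta) for that inner function.
F(\theta) = \frac{4 \log{\left(\frac{\theta^{2}}{2} + 4 \right)}}{3} is an antiderivative of f.
Check: d/d\theta[\frac{4 \log{\left(\frac{\theta^{2}}{2} + 4 \right)}}{3}] = \frac{8 \theta}{3 \theta^{2} + 24} = f(\theta).
F(1) = \frac{4 \log{\left(\frac{9}{2} \right)}}{3}; F(-1/2) = \frac{4 \log{\left(\frac{33}{8} \right)}}{3}.
Integral = F(1) - F(-1/2) = - \frac{4 \log{\left(\frac{33}{8} \right)}}{3} + \frac{4 \log{\left(\frac{9}{2} \right)}}{3}.

Antiderivative: F(\theta) = \frac{4 \log{\left(\frac{\theta^{2}}{2} + 4 \right)}}{3}; value = - \frac{4 \log{\left(\frac{33}{8} \right)}}{3} + \frac{4 \log{\left(\frac{9}{2} \right)}}{3}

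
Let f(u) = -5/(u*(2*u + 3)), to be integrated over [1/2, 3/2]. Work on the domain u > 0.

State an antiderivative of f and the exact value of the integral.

Antiderivative: F(u) = -5*log(u)/3 + 5*log(u + 3/2)/3; value = -10*log(2)/3 - 5*log(3/2)/3 + 5*log(3)/3

Factor the denominator (u*(2*u + 3)) and decompose: f = 10/(3*(2*u + 3)) - 5/(3*u); each piece integrates to a log, atan, or power term.
F(u) = -5*log(u)/3 + 5*log(u + 3/2)/3 is an antiderivative of f.
Check: d/du[-5*log(u)/3 + 5*log(u + 3/2)/3] = -5/(2*u**2 + 3*u), which equals f(u).
F(3/2) = -5*log(3/2)/3 + 5*log(3)/3; F(1/2) = 10*log(2)/3.
Integral = F(3/2) - F(1/2) = -10*log(2)/3 - 5*log(3/2)/3 + 5*log(3)/3.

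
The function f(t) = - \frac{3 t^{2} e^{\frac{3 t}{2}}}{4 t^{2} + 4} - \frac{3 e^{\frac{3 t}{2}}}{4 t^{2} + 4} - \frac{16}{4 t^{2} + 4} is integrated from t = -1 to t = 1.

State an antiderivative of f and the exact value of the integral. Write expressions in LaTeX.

Integrate term by term and add the pieces.
F(t) = \frac{- e^{\frac{3 t}{2}} - 8 \operatorname{atan}{\left(t \right)}}{2} is an antiderivative of f.
Check: d/dt[\frac{- e^{\frac{3 t}{2}} - 8 \operatorname{atan}{\left(t \right)}}{2}] = \frac{- 3 t^{2} e^{\frac{3 t}{2}} - 3 e^{\frac{3 t}{2}} - 16}{4 t^{2} + 4}, which equals f(t).
F(1) = - \pi - \frac{e^{\frac{3}{2}}}{2}; F(-1) = \pi - \frac{1}{2 e^{\frac{3}{2}}}.
Integral = F(1) - F(-1) = - 2 \pi - \frac{e^{\frac{3}{2}}}{2} + \frac{1}{2 e^{\frac{3}{2}}}.

Antiderivative: F(t) = \frac{- e^{\frac{3 t}{2}} - 8 \operatorname{atan}{\left(t \right)}}{2}; value = - 2 \pi - \frac{e^{\frac{3}{2}}}{2} + \frac{1}{2 e^{\frac{3}{2}}}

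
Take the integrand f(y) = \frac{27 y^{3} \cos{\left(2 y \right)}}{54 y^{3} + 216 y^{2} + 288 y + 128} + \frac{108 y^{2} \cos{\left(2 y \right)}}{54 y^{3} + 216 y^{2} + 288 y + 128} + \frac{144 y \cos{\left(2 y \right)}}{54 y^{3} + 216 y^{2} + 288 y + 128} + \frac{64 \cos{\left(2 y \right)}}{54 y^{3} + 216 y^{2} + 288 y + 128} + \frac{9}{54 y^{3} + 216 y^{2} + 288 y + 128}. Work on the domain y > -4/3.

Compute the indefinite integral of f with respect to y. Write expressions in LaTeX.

The integrand splits into summands that can be handled one at a time.
Check: d/dy[\frac{9 y^{2} \sin{\left(2 y \right)} + 24 y \sin{\left(2 y \right)} + 16 \sin{\left(2 y \right)} - 3}{36 y^{2} + 96 y + 64}] = \frac{27 y^{3} \cos{\left(2 y \right)} + 108 y^{2} \cos{\left(2 y \right)} + 144 y \cos{\left(2 y \right)} + 64 \cos{\left(2 y \right)} + 9}{54 y^{3} + 216 y^{2} + 288 y + 128}, which equals f(y).

F(y) = \frac{9 y^{2} \sin{\left(2 y \right)} + 24 y \sin{\left(2 y \right)} + 16 \sin{\left(2 y \right)} - 3}{36 y^{2} + 96 y + 64} + C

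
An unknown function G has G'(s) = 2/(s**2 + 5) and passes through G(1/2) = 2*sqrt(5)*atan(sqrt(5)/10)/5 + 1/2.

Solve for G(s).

Since d/ds undoes antidifferentiation here, G(s) must give back the stated G'(s).
A general antiderivative is 2*sqrt(5)*atan(sqrt(5)*s/5)/5 + C.
The condition gives C = 2*sqrt(5)*atan(sqrt(5)/10)/5 + 1/2 - (2*sqrt(5)*atan(sqrt(5)/10)/5) = 1/2.
So G(s) = (4*sqrt(5)*atan(sqrt(5)*s/5) + 5)/10.
Check: d/ds[(4*sqrt(5)*atan(sqrt(5)*s/5) + 5)/10] = 2/(s**2 + 5) = G'(s).

G(s) = (4*sqrt(5)*atan(sqrt(5)*s/5) + 5)/10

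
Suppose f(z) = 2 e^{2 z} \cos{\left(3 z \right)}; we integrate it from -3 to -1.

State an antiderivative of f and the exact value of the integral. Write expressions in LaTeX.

Check any antiderivative F(z) by computing F'(z) and comparing it with f(z).
F(z) = \frac{6 e^{2 z} \sin{\left(3 z \right)}}{13} + \frac{4 e^{2 z} \cos{\left(3 z \right)}}{13} is an antiderivative of f.
Check: d/dz[\frac{6 e^{2 z} \sin{\left(3 z \right)}}{13} + \frac{4 e^{2 z} \cos{\left(3 z \right)}}{13}] = 2 e^{2 z} \cos{\left(3 z \right)} = f(z).
F(-1) = \frac{4 \cos{\left(3 \right)}}{13 e^{2}} - \frac{6 \sin{\left(3 \right)}}{13 e^{2}}; F(-3) = \frac{4 \cos{\left(9 \right)}}{13 e^{6}} - \frac{6 \sin{\left(9 \right)}}{13 e^{6}}.
Integral = F(-1) - F(-3) = \frac{4 \cos{\left(3 \right)}}{13 e^{2}} - \frac{6 \sin{\left(3 \right)}}{13 e^{2}} + \frac{6 \sin{\left(9 \right)}}{13 e^{6}} - \frac{4 \cos{\left(9 \right)}}{13 e^{6}}.

Antiderivative: F(z) = \frac{6 e^{2 z} \sin{\left(3 z \right)}}{13} + \frac{4 e^{2 z} \cos{\left(3 z \right)}}{13}; value = \frac{4 \cos{\left(3 \right)}}{13 e^{2}} - \frac{6 \sin{\left(3 \right)}}{13 e^{2}} + \frac{6 \sin{\left(9 \right)}}{13 e^{6}} - \frac{4 \cos{\left(9 \right)}}{13 e^{6}}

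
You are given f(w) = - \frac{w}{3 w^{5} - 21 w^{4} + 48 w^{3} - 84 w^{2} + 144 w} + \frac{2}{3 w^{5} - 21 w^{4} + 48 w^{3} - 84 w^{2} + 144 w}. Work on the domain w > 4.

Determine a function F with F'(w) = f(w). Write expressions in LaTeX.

An antiderivative is F(w) = \frac{\log{\left(w \right)}}{72} - \frac{\log{\left(w - 4 \right)}}{120} + \frac{\log{\left(w - 3 \right)}}{117} - \frac{11 \log{\left(w^{2} + 4 \right)}}{1560} + \frac{\operatorname{atan}{\left(\frac{w}{2} \right)}}{260}.

The denominator factors as 3 w \left(w - 4\right) \left(w - 3\right) \left(w^{2} + 4\right); partial fractions split f into directly integrable pieces: - \frac{11 w - 6}{780 \left(w^{2} + 4\right)} + \frac{1}{117 \left(w - 3\right)} - \frac{1}{120 \left(w - 4\right)} + \frac{1}{72 w}.
Check: d/dw[\frac{\log{\left(w \right)}}{72} - \frac{\log{\left(w - 4 \right)}}{120} + \frac{\log{\left(w - 3 \right)}}{117} - \frac{11 \log{\left(w^{2} + 4 \right)}}{1560} + \frac{\operatorname{atan}{\left(\frac{w}{2} \right)}}{260}] = \frac{2 - w}{3 w^{5} - 21 w^{4} + 48 w^{3} - 84 w^{2} + 144 w}, which equals f(w).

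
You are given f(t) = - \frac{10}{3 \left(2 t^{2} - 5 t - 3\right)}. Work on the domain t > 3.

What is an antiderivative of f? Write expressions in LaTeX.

Factor the denominator (3 \left(t - 3\right) \left(2 t + 1\right)) and decompose: f = \frac{20}{21 \left(2 t + 1\right)} - \frac{10}{21 \left(t - 3\right)}; each piece integrates to a log, atan, or power term.
Check: d/dt[- \frac{10 \log{\left(t - 3 \right)}}{21} + \frac{10 \log{\left(t + \frac{1}{2} \right)}}{21}] = - \frac{10}{6 t^{2} - 15 t - 9}, which equals f(t).

An antiderivative is F(t) = - \frac{10 \log{\left(t - 3 \right)}}{21} + \frac{10 \log{\left(t + \frac{1}{2} \right)}}{21}.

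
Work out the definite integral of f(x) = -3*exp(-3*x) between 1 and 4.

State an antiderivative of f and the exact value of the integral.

Whatever form F(x) takes, F'(x) = f(x) is non-negotiable.
F(x) = exp(-3*x) is an antiderivative of f.
Check: d/dx[exp(-3*x)] = -3*exp(-3*x) = f(x).
F(4) = exp(-12); F(1) = exp(-3).
Integral = F(4) - F(1) = -exp(-3) + exp(-12).

Antiderivative: F(x) = exp(-3*x); value = -exp(-3) + exp(-12)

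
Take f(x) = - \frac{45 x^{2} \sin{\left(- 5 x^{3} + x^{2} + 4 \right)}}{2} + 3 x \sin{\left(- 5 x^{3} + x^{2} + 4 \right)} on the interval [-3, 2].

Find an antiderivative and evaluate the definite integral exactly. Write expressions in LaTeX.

f matches the chain-rule pattern g'(h)*h' with inner function h(x) = - 5 x^{3} + x^{2} + 4; substituting u = h(x) collapses the integral.
F(x) = - \frac{3 \cos{\left(- 5 x^{3} + x^{2} + 4 \right)}}{2} is an antiderivative of f.
Check: d/dx[- \frac{3 \cos{\left(- 5 x^{3} + x^{2} + 4 \right)}}{2}] = - \frac{45 x^{2} \sin{\left(- 5 x^{3} + x^{2} + 4 \right)}}{2} + 3 x \sin{\left(- 5 x^{3} + x^{2} + 4 \right)} = f(x).
F(2) = - \frac{3 \cos{\left(32 \right)}}{2}; F(-3) = - \frac{3 \cos{\left(148 \right)}}{2}.
Integral = F(2) - F(-3) = \frac{3 \cos{\left(148 \right)}}{2} - \frac{3 \cos{\left(32 \right)}}{2}.

Antiderivative: F(x) = - \frac{3 \cos{\left(- 5 x^{3} + x^{2} + 4 \right)}}{2}; value = \frac{3 \cos{\left(148 \right)}}{2} - \frac{3 \cos{\left(32 \right)}}{2}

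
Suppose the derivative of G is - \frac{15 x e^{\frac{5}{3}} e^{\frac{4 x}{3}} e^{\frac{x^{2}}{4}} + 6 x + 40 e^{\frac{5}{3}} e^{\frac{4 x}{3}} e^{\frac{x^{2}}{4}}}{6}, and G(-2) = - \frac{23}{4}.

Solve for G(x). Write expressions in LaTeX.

G(x) = - \frac{x^{2}}{2} - 5 e^{\frac{5}{3}} e^{\frac{4 x}{3}} e^{\frac{x^{2}}{4}} + \frac{5}{4}

Any candidate G(x) must reproduce the stated G'(x) exactly.
A general antiderivative is - \frac{x^{2}}{2} - 5 e^{\frac{x^{2}}{4} + \frac{4 x}{3} + \frac{5}{3}} + \frac{5}{4} + C.
The condition gives C = - \frac{23}{4} - (- \frac{23}{4}) = 0.
So G(x) = - \frac{x^{2}}{2} - 5 e^{\frac{5}{3}} e^{\frac{4 x}{3}} e^{\frac{x^{2}}{4}} + \frac{5}{4}.
Check: d/dx[- \frac{x^{2}}{2} - 5 e^{\frac{5}{3}} e^{\frac{4 x}{3}} e^{\frac{x^{2}}{4}} + \frac{5}{4}] = - \frac{5 x e^{\frac{5}{3}} e^{\frac{4 x}{3}} e^{\frac{x^{2}}{4}}}{2} - x - \frac{20 e^{\frac{5}{3}} e^{\frac{4 x}{3}} e^{\frac{x^{2}}{4}}}{3}, which equals G'(x).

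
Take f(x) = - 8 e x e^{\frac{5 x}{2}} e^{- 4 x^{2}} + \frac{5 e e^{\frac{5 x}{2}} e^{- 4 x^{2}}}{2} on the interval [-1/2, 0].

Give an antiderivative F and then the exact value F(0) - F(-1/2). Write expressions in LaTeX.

Antiderivative: F(x) = e^{- 4 x^{2} + \frac{5 x}{2} + 1}; value = e - e^{- \frac{5}{4}}

The substitution u = - 4 x^{2} + \frac{5 x}{2} + 1 works: f is exactly (dF/du)*(du/dx) for that inner function.
F(x) = e^{- 4 x^{2} + \frac{5 x}{2} + 1} is an antiderivative of f.
Check: d/dx[e^{- 4 x^{2} + \frac{5 x}{2} + 1}] = - 8 e x e^{\frac{5 x}{2}} e^{- 4 x^{2}} + \frac{5 e e^{\frac{5 x}{2}} e^{- 4 x^{2}}}{2} = f(x).
F(0) = e; F(-1/2) = e^{- \frac{5}{4}}.
Integral = F(0) - F(-1/2) = e - e^{- \frac{5}{4}}.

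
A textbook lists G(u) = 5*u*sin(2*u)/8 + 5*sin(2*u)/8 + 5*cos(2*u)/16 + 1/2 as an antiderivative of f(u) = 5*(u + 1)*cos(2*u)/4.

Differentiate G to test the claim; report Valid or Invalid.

Valid: G'(u) = f(u).

d/du[G] = 5*u*cos(2*u)/4 + 5*cos(2*u)/4
This equals f(u) exactly, so the claim holds.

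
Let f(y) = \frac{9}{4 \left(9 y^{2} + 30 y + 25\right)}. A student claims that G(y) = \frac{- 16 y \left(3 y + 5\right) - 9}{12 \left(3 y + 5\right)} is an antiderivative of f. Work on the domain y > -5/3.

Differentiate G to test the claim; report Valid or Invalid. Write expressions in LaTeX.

d/dy[G] = \frac{- 144 y^{2} - 480 y - 373}{108 y^{2} + 360 y + 300}
d/dy[G] - f(y) = - \frac{4}{3} != 0.

Invalid: d/dy[G] - f = - \frac{4}{3}, which is not 0.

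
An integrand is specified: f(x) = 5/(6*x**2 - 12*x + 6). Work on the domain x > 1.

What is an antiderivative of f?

An antiderivative is F(x) = -5/(3*(2*x - 2)).

Recover f(x) by differentiating a candidate F(x); any mismatch rules it out.
Check: d/dx[-5/(3*(2*x - 2))] = 5/(6*x**2 - 12*x + 6) = f(x).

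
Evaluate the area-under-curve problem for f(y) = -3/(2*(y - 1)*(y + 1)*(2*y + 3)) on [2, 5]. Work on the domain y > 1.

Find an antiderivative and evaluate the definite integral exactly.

Antiderivative: F(y) = -3*log(y - 1)/20 + 3*log(y + 1)/4 - 3*log(y + 3/2)/5; value = -3*log(13/2)/5 - 3*log(3)/4 - 3*log(4)/20 + 3*log(7/2)/5 + 3*log(6)/4

Factor the denominator (2*(y - 1)*(y + 1)*(2*y + 3)) and decompose: f = -6/(5*(2*y + 3)) + 3/(4*(y + 1)) - 3/(20*(y - 1)); each piece integrates to a log, atan, or power term.
F(y) = -3*log(y - 1)/20 + 3*log(y + 1)/4 - 3*log(y + 3/2)/5 is an antiderivative of f.
Check: d/dy[-3*log(y - 1)/20 + 3*log(y + 1)/4 - 3*log(y + 3/2)/5] = -3/(4*y**3 + 6*y**2 - 4*y - 6), which equals f(y).
F(5) = -3*log(13/2)/5 - 3*log(4)/20 + 3*log(6)/4; F(2) = -3*log(7/2)/5 + 3*log(3)/4.
Integral = F(5) - F(2) = -3*log(13/2)/5 - 3*log(3)/4 - 3*log(4)/20 + 3*log(7/2)/5 + 3*log(6)/4.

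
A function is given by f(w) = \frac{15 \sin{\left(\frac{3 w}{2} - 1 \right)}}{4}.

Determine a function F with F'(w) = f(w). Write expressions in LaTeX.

An antiderivative is F(w) = - \frac{5 \cos{\left(\frac{3 w}{2} - 1 \right)}}{2}.

For F(w) to be correct the identity F'(w) - f(w) = 0 must hold.
Check: d/dw[- \frac{5 \cos{\left(\frac{3 w}{2} - 1 \right)}}{2}] = \frac{15 \sin{\left(\frac{3 w}{2} - 1 \right)}}{4} = f(w).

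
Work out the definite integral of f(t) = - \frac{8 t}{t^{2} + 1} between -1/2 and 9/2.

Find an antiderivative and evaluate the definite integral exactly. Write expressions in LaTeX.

f matches the chain-rule pattern g'(h)*h' with inner function h(t) = t^{2} + 1; substituting u = h(t) collapses the integral.
F(t) = - 4 \log{\left(t^{2} + 1 \right)} is an antiderivative of f.
Check: d/dt[- 4 \log{\left(t^{2} + 1 \right)}] = - \frac{8 t}{t^{2} + 1} = f(t).
F(9/2) = - 4 \log{\left(\frac{85}{4} \right)}; F(-1/2) = - 4 \log{\left(\frac{5}{4} \right)}.
Integral = F(9/2) - F(-1/2) = - 4 \log{\left(\frac{85}{4} \right)} + 4 \log{\left(\frac{5}{4} \right)}.

Antiderivative: F(t) = - 4 \log{\left(t^{2} + 1 \right)}; value = - 4 \log{\left(\frac{85}{4} \right)} + 4 \log{\left(\frac{5}{4} \right)}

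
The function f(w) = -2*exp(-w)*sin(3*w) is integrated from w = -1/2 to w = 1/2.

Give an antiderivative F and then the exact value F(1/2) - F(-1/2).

Since d/dw undoes antidifferentiation here, F'(w) = f(w) is required of F(w).
F(w) = (sin(3*w) + 3*cos(3*w))*exp(-w)/5 is an antiderivative of f.
Check: d/dw[(sin(3*w) + 3*cos(3*w))*exp(-w)/5] = -2*exp(-w)*sin(3*w) = f(w).
F(1/2) = 3*exp(-1/2)*cos(3/2)/5 + exp(-1/2)*sin(3/2)/5; F(-1/2) = -exp(1/2)*sin(3/2)/5 + 3*exp(1/2)*cos(3/2)/5.
Integral = F(1/2) - F(-1/2) = -3*exp(1/2)*cos(3/2)/5 + 3*exp(-1/2)*cos(3/2)/5 + exp(-1/2)*sin(3/2)/5 + exp(1/2)*sin(3/2)/5.

Antiderivative: F(w) = (sin(3*w) + 3*cos(3*w))*exp(-w)/5; value = -3*exp(1/2)*cos(3/2)/5 + 3*exp(-1/2)*cos(3/2)/5 + exp(-1/2)*sin(3/2)/5 + exp(1/2)*sin(3/2)/5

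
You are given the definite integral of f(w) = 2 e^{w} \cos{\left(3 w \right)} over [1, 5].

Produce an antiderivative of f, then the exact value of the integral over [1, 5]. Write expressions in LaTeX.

Antiderivative: F(w) = \frac{3 e^{w} \sin{\left(3 w \right)}}{5} + \frac{e^{w} \cos{\left(3 w \right)}}{5}; value = \frac{e^{5} \cos{\left(15 \right)}}{5} - \frac{3 e \sin{\left(3 \right)}}{5} - \frac{e \cos{\left(3 \right)}}{5} + \frac{3 e^{5} \sin{\left(15 \right)}}{5}

Since d/dw undoes antidifferentiation here, F'(w) = f(w) is required of F(w).
F(w) = \frac{3 e^{w} \sin{\left(3 w \right)}}{5} + \frac{e^{w} \cos{\left(3 w \right)}}{5} is an antiderivative of f.
Check: d/dw[\frac{3 e^{w} \sin{\left(3 w \right)}}{5} + \frac{e^{w} \cos{\left(3 w \right)}}{5}] = 2 e^{w} \cos{\left(3 w \right)} = f(w).
F(5) = \frac{e^{5} \cos{\left(15 \right)}}{5} + \frac{3 e^{5} \sin{\left(15 \right)}}{5}; F(1) = \frac{e \cos{\left(3 \right)}}{5} + \frac{3 e \sin{\left(3 \right)}}{5}.
Integral = F(5) - F(1) = \frac{e^{5} \cos{\left(15 \right)}}{5} - \frac{3 e \sin{\left(3 \right)}}{5} - \frac{e \cos{\left(3 \right)}}{5} + \frac{3 e^{5} \sin{\left(15 \right)}}{5}.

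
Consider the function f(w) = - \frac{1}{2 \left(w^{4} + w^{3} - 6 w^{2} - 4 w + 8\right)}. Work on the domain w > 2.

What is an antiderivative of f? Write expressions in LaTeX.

An antiderivative is F(w) = \frac{- 9 w \log{\left(w - 2 \right)} + 16 w \log{\left(w - 1 \right)} - 7 w \log{\left(w + 2 \right)} - 18 \log{\left(w - 2 \right)} + 32 \log{\left(w - 1 \right)} - 14 \log{\left(w + 2 \right)} + 12}{288 w + 576}.

The denominator factors as 2 \left(w - 2\right) \left(w - 1\right) \left(w + 2\right)^{2}; partial fractions split f into directly integrable pieces: - \frac{7}{288 \left(w + 2\right)} - \frac{1}{24 \left(w + 2\right)^{2}} + \frac{1}{18 \left(w - 1\right)} - \frac{1}{32 \left(w - 2\right)}.
Check: d/dw[\frac{- 9 w \log{\left(w - 2 \right)} + 16 w \log{\left(w - 1 \right)} - 7 w \log{\left(w + 2 \right)} - 18 \log{\left(w - 2 \right)} + 32 \log{\left(w - 1 \right)} - 14 \log{\left(w + 2 \right)} + 12}{288 w + 576}] = - \frac{1}{2 w^{4} + 2 w^{3} - 12 w^{2} - 8 w + 16}, which equals f(w).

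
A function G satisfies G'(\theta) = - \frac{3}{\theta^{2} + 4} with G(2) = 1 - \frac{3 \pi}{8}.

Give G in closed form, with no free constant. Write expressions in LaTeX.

G(\theta) = - \frac{3 \operatorname{atan}{\left(\frac{\theta}{2} \right)} - 2}{2}

Differentiate the proposed G(\theta) back; it has to land on the given G'(\theta).
A general antiderivative is - \frac{3 \operatorname{atan}{\left(\frac{\theta}{2} \right)}}{2} + C.
The condition gives C = 1 - \frac{3 \pi}{8} - (- \frac{3 \pi}{8}) = 1.
So G(\theta) = - \frac{3 \operatorname{atan}{\left(\frac{\theta}{2} \right)} - 2}{2}.
Check: d/d\theta[- \frac{3 \operatorname{atan}{\left(\frac{\theta}{2} \right)} - 2}{2}] = - \frac{3}{\theta^{2} + 4} = G'(\theta).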